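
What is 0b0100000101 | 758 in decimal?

1015

a = 0100000101
758 = 1011110110
 OR → 1111110111 = 1015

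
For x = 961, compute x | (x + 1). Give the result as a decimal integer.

963

x = 1111000001 = 961
x + 1 = 1111000010
OR    = 1111000011 = 963
(x | (x + 1) sets the lowest cleared bit.)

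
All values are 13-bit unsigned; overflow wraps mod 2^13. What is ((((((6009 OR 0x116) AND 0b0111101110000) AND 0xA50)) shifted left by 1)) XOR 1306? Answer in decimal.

6009 = 1011101111001
0x116 = 0000100010110
→ OR → 1011101111111 = 6015
0b0111101110000 = 0111101110000
→ AND → 0011101110000 = 1904
0xA50 = 0101001010000
→ AND → 0001001010000 = 592
→ shifted left by 1 (mod 2^13) → 0010010100000 = 1184
1306 = 0010100011010
→ XOR → 0000110111010 = 442

442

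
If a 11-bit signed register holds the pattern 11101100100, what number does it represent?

pattern = 11101100100 (MSB is 1 ⇒ negative)
Invert: 00010011011, add 1 → 00010011100 = 156, so the value is -156.
(Equivalently: 1892 - 2^11 = 1892 - 2048 = -156.)

-156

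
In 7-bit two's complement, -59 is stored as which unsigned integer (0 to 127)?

59 in 7 bits: 0111011
Invert: 1000100
Add 1:  1000101 = 69
(Check: 2^7 - 59 = 128 - 59 = 69.)

69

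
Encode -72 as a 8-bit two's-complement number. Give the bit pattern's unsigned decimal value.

72 in 8 bits: 01001000
Invert: 10110111
Add 1:  10111000 = 184
(Check: 2^8 - 72 = 256 - 72 = 184.)

184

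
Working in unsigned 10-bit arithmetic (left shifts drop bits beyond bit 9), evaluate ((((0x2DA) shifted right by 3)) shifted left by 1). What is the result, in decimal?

182

0x2DA = 1011011010
→ shifted right by 3 → 0001011011 = 91
→ shifted left by 1 (mod 2^10) → 0010110110 = 182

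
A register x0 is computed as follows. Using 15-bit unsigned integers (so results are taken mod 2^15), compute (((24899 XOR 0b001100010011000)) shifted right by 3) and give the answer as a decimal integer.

3899

24899 = 110000101000011
0b001100010011000 = 001100010011000
→ XOR → 111100111011011 = 31195
→ shifted right by 3 → 000111100111011 = 3899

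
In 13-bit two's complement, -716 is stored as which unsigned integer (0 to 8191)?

716 in 13 bits: 0001011001100
Invert: 1110100110011
Add 1:  1110100110100 = 7476
(Check: 2^13 - 716 = 8192 - 716 = 7476.)

7476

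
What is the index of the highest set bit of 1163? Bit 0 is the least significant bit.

10

1163 = 10010001011
The topmost 1 is at position 10 (since 2^10 = 1024 ≤ 1163 < 2048).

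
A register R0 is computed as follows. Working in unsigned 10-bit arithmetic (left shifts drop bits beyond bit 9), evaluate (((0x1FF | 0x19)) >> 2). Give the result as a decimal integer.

0x1FF = 0111111111
0x19 = 0000011001
→ | → 0111111111 = 511
→ >> 2 → 0001111111 = 127

127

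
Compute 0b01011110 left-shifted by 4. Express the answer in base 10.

x = 00001011110
shift left by 4 → 10111100000 = 1504
(equivalently, 94 × 2^4 = 94 × 16)

1504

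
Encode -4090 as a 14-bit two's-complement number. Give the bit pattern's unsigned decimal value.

4090 in 14 bits: 00111111111010
Invert: 11000000000101
Add 1:  11000000000110 = 12294
(Check: 2^14 - 4090 = 16384 - 4090 = 12294.)

12294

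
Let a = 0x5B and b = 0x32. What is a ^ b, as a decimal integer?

0x5B = 1011011
0x32 = 0110010
XOR → 1101001 = 105

105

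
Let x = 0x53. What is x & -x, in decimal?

1

x = 1010011 = 83
-x (two's complement) = …0101101
AND   = 0000001 = 1
(x & -x isolates the lowest set bit of x.)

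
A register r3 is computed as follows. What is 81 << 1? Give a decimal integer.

162

81 = 01010001
shift left by 1 → 10100010 = 162
(equivalently, 81 × 2^1 = 81 × 2)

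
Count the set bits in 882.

882 = 1101110010
Count the 1s: 1 + 1 + 1 + 1 + 1 + 1 = 6

6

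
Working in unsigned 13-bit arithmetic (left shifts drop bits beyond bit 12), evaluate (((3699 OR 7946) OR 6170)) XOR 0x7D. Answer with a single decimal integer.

7942

3699 = 0111001110011
7946 = 1111100001010
→ OR → 1111101111011 = 8059
6170 = 1100000011010
→ OR → 1111101111011 = 8059
0x7D = 0000001111101
→ XOR → 1111100000110 = 7942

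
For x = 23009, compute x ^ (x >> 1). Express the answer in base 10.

29969

x = 101100111100001 = 23009
x>>1 = 010110011110000
XOR  = 111010100010001 = 29969
(x ^ (x >> 1) gives the standard binary-reflected Gray code of x.)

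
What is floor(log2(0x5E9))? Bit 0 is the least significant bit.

0x5E9 = 10111101001
The topmost 1 is at position 10 (since 2^10 = 1024 ≤ 1513 < 2048).

10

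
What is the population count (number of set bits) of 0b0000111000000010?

n = 111000000010
Count the 1s: 1 + 1 + 1 + 1 = 4

4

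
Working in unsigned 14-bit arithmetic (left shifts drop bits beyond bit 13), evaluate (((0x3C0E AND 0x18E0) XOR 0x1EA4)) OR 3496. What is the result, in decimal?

0x3C0E = 11110000001110
0x18E0 = 01100011100000
→ AND → 01100000000000 = 6144
0x1EA4 = 01111010100100
→ XOR → 00011010100100 = 1700
3496 = 00110110101000
→ OR → 00111110101100 = 4012

4012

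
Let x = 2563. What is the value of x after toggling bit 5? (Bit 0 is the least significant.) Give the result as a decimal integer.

x = 0101000000011
bit 5 is currently 0; toggle it via x ^ (1 << 5) = x ^ 32
→ 0101000100011 = 2595

2595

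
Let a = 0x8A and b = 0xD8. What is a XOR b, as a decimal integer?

82

0x8A = 10001010
0xD8 = 11011000
XOR → 01010010 = 82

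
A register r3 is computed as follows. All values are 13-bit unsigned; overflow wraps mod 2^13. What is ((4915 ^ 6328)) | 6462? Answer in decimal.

4915 = 1001100110011
6328 = 1100010111000
→ ^ → 0101110001011 = 2955
6462 = 1100100111110
→ | → 1101110111111 = 7103

7103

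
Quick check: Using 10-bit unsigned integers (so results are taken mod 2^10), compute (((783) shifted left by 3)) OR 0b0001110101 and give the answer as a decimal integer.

783 = 1100001111
→ shifted left by 3 (mod 2^10) → 0001111000 = 120
0b0001110101 = 0001110101
→ OR → 0001111101 = 125

125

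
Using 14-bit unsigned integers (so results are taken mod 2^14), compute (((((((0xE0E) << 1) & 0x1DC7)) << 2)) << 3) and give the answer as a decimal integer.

0xE0E = 00111000001110
→ << 1 (mod 2^14) → 01110000011100 = 7196
0x1DC7 = 01110111000111
→ & → 01110000000100 = 7172
→ << 2 (mod 2^14) → 11000000010000 = 12304
→ << 3 (mod 2^14) → 00000010000000 = 128

128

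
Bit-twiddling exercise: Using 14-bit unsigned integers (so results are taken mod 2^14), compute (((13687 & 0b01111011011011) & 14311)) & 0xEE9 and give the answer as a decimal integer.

13687 = 11010101110111
0b01111011011011 = 01111011011011
→ & → 01010001010011 = 5203
14311 = 11011111100111
→ & → 01010001000011 = 5187
0xEE9 = 00111011101001
→ & → 00010001000001 = 1089

1089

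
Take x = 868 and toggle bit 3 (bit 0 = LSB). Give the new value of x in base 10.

876

x = 01101100100
bit 3 is currently 0; toggle it via x ^ (1 << 3) = x ^ 8
→ 01101101100 = 876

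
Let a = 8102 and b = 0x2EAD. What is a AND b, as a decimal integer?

8102 = 01111110100110
0x2EAD = 10111010101101
AND → 00111010100100 = 3748

3748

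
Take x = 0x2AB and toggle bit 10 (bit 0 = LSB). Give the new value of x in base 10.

x = 001010101011
bit 10 is currently 0; toggle it via x ^ (1 << 10) = x ^ 1024
→ 011010101011 = 1707

1707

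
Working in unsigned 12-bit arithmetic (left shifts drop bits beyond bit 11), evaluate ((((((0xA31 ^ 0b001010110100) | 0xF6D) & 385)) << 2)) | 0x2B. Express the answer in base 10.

1583

0xA31 = 101000110001
0b001010110100 = 001010110100
→ ^ → 100010000101 = 2181
0xF6D = 111101101101
→ | → 111111101101 = 4077
385 = 000110000001
→ & → 000110000001 = 385
→ << 2 (mod 2^12) → 011000000100 = 1540
0x2B = 000000101011
→ | → 011000101111 = 1583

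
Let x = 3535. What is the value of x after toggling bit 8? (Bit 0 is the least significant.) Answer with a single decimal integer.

3279

x = 0110111001111
bit 8 is currently 1; toggle it via x ^ (1 << 8) = x ^ 256
→ 0110011001111 = 3279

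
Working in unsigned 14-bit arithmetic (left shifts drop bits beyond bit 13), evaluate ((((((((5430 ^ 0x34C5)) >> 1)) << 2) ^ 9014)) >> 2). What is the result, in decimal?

5430 = 01010100110110
0x34C5 = 11010011000101
→ ^ → 10000111110011 = 8691
→ >> 1 → 01000011111001 = 4345
→ << 2 (mod 2^14) → 00001111100100 = 996
9014 = 10001100110110
→ ^ → 10000011010010 = 8402
→ >> 2 → 00100000110100 = 2100

2100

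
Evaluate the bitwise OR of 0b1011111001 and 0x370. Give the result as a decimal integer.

1017

a = 1011111001
0x370 = 1101110000
 OR → 1111111001 = 1017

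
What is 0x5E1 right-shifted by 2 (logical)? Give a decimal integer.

376

0x5E1 = 10111100001
shift right by 2 → 00101111000 = 376
(equivalently, floor(1505 / 4))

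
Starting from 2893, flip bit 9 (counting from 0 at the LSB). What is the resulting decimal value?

x = 0101101001101
bit 9 is currently 1; toggle it via x ^ (1 << 9) = x ^ 512
→ 0100101001101 = 2381

2381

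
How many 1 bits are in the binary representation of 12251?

11

12251 = 10111111011011
Count the 1s: 1 + 1 + 1 + 1 + 1 + 1 + 1 + 1 + 1 + 1 + 1 = 11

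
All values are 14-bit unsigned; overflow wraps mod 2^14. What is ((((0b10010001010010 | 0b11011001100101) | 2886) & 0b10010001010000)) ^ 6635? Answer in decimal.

15803

0b10010001010010 = 10010001010010
0b11011001100101 = 11011001100101
→ | → 11011001110111 = 13943
2886 = 00101101000110
→ | → 11111101110111 = 16247
0b10010001010000 = 10010001010000
→ & → 10010001010000 = 9296
6635 = 01100111101011
→ ^ → 11110110111011 = 15803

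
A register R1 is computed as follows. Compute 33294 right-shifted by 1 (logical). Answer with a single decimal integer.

16647

33294 = 1000001000001110
shift right by 1 → 0100000100000111 = 16647
(equivalently, floor(33294 / 2))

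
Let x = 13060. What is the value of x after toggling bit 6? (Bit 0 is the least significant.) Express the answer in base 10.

13124

x = 0011001100000100
bit 6 is currently 0; toggle it via x ^ (1 << 6) = x ^ 64
→ 0011001101000100 = 13124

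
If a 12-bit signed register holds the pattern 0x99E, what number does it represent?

-1634

pattern = 100110011110 (MSB is 1 ⇒ negative)
Invert: 011001100001, add 1 → 011001100010 = 1634, so the value is -1634.
(Equivalently: 2462 - 2^12 = 2462 - 4096 = -1634.)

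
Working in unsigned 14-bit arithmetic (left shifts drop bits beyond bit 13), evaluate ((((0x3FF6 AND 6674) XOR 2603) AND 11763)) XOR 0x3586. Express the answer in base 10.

13751

0x3FF6 = 11111111110110
6674 = 01101000010010
→ AND → 01101000010010 = 6674
2603 = 00101000101011
→ XOR → 01000000111001 = 4153
11763 = 10110111110011
→ AND → 00000000110001 = 49
0x3586 = 11010110000110
→ XOR → 11010110110111 = 13751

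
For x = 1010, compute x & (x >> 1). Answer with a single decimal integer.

496

x = 1111110010 = 1010
x>>1 = 0111111001
AND  = 0111110000 = 496
(x & (x >> 1) has a 1 wherever x has two consecutive 1 bits.)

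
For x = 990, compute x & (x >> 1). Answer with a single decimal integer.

x = 1111011110 = 990
x>>1 = 0111101111
AND  = 0111001110 = 462
(x & (x >> 1) has a 1 wherever x has two consecutive 1 bits.)

462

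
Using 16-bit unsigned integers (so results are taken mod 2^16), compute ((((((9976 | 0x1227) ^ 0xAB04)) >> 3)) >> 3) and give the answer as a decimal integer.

631

9976 = 0010011011111000
0x1227 = 0001001000100111
→ | → 0011011011111111 = 14079
0xAB04 = 1010101100000100
→ ^ → 1001110111111011 = 40443
→ >> 3 → 0001001110111111 = 5055
→ >> 3 → 0000001001110111 = 631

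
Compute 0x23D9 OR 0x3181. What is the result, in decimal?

0x23D9 = 10001111011001
0x3181 = 11000110000001
 OR → 11001111011001 = 13273

13273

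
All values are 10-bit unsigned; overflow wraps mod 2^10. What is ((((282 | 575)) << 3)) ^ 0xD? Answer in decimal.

282 = 0100011010
575 = 1000111111
→ | → 1100111111 = 831
→ << 3 (mod 2^10) → 0111111000 = 504
0xD = 0000001101
→ ^ → 0111110101 = 501

501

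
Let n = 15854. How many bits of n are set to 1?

15854 = 11110111101110
Count the 1s: 1 + 1 + 1 + 1 + 1 + 1 + 1 + 1 + 1 + 1 + 1 = 11

11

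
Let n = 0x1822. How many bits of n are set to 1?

4

0x1822 = 1100000100010
Count the 1s: 1 + 1 + 1 + 1 = 4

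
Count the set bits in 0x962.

0x962 = 100101100010
Count the 1s: 1 + 1 + 1 + 1 + 1 = 5

5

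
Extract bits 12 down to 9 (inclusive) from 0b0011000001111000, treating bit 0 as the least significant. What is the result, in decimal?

8

v = 0011000001111000
Shift right by 9: 0011000
Mask low 4 bits: 1000 = 8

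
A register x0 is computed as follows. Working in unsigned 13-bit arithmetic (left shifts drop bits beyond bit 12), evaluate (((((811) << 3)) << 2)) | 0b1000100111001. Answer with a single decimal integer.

5497

811 = 0001100101011
→ << 3 (mod 2^13) → 1100101011000 = 6488
→ << 2 (mod 2^13) → 0010101100000 = 1376
0b1000100111001 = 1000100111001
→ | → 1010101111001 = 5497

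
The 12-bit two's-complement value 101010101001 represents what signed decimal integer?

pattern = 101010101001 (MSB is 1 ⇒ negative)
Invert: 010101010110, add 1 → 010101010111 = 1367, so the value is -1367.
(Equivalently: 2729 - 2^12 = 2729 - 4096 = -1367.)

-1367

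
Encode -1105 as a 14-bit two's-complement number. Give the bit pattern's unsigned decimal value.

1105 in 14 bits: 00010001010001
Invert: 11101110101110
Add 1:  11101110101111 = 15279
(Check: 2^14 - 1105 = 16384 - 1105 = 15279.)

15279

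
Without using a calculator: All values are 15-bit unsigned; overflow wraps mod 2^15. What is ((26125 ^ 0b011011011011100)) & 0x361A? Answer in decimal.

4112

26125 = 110011000001101
0b011011011011100 = 011011011011100
→ ^ → 101000011010001 = 20689
0x361A = 011011000011010
→ & → 001000000010000 = 4112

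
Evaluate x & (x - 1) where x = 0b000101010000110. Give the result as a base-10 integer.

x = 101010000110 = 2694
x - 1 = 101010000101
AND   = 101010000100 = 2692
(x & (x - 1) clears the lowest set bit of x.)

2692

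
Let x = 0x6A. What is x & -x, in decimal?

x = 1101010 = 106
-x (two's complement) = …0010110
AND   = 0000010 = 2
(x & -x isolates the lowest set bit of x.)

2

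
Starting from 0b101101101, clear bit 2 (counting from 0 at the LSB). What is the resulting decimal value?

361

x = 101101101
bit 2 is currently 1; clear it via x & ~(1 << 2) = x & ~4
→ 101101001 = 361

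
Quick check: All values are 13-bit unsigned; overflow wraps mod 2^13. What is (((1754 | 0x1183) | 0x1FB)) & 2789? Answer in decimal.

1754 = 0011011011010
0x1183 = 1000110000011
→ | → 1011111011011 = 6107
0x1FB = 0000111111011
→ | → 1011111111011 = 6139
2789 = 0101011100101
→ & → 0001011100001 = 737

737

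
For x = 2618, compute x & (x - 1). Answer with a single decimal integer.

x = 101000111010 = 2618
x - 1 = 101000111001
AND   = 101000111000 = 2616
(x & (x - 1) clears the lowest set bit of x.)

2616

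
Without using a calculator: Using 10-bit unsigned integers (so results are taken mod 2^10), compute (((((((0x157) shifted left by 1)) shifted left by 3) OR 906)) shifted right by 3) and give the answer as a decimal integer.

0x157 = 0101010111
→ shifted left by 1 (mod 2^10) → 1010101110 = 686
→ shifted left by 3 (mod 2^10) → 0101110000 = 368
906 = 1110001010
→ OR → 1111111010 = 1018
→ shifted right by 3 → 0001111111 = 127

127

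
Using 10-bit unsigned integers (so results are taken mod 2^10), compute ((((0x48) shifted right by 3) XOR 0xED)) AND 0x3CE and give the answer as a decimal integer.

196

0x48 = 0001001000
→ shifted right by 3 → 0000001001 = 9
0xED = 0011101101
→ XOR → 0011100100 = 228
0x3CE = 1111001110
→ AND → 0011000100 = 196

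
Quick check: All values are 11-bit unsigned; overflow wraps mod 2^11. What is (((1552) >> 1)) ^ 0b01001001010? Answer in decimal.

322

1552 = 11000010000
→ >> 1 → 01100001000 = 776
0b01001001010 = 01001001010
→ ^ → 00101000010 = 322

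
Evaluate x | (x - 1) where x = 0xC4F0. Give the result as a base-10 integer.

50431

x = 1100010011110000 = 50416
x - 1 = 1100010011101111
OR    = 1100010011111111 = 50431
(x | (x - 1) sets all bits below the lowest set bit.)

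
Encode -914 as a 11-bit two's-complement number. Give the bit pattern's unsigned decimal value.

914 in 11 bits: 01110010010
Invert: 10001101101
Add 1:  10001101110 = 1134
(Check: 2^11 - 914 = 2048 - 914 = 1134.)

1134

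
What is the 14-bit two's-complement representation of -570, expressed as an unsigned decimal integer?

570 in 14 bits: 00001000111010
Invert: 11110111000101
Add 1:  11110111000110 = 15814
(Check: 2^14 - 570 = 16384 - 570 = 15814.)

15814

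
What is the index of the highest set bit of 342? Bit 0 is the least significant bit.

8

342 = 101010110
The topmost 1 is at position 8 (since 2^8 = 256 ≤ 342 < 512).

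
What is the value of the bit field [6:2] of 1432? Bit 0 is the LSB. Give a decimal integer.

v = 010110011000
Shift right by 2: 0101100110
Mask low 5 bits: 00110 = 6

6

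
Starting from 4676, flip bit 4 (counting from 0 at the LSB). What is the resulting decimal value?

4692

x = 0001001001000100
bit 4 is currently 0; toggle it via x ^ (1 << 4) = x ^ 16
→ 0001001001010100 = 4692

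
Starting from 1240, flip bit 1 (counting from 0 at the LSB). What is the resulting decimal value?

1242

x = 010011011000
bit 1 is currently 0; toggle it via x ^ (1 << 1) = x ^ 2
→ 010011011010 = 1242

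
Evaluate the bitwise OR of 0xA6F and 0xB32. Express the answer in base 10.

0xA6F = 101001101111
0xB32 = 101100110010
 OR → 101101111111 = 2943

2943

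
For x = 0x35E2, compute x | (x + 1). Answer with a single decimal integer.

x = 11010111100010 = 13794
x + 1 = 11010111100011
OR    = 11010111100011 = 13795
(x | (x + 1) sets the lowest cleared bit.)

13795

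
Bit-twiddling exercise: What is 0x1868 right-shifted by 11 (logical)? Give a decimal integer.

0x1868 = 1100001101000
shift right by 11 → 0000000000011 = 3
(equivalently, floor(6248 / 2048))

3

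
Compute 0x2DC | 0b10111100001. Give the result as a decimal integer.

2045

0x2DC = 01011011100
b = 10111100001
 OR → 11111111101 = 2045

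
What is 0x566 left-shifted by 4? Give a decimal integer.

0x566 = 000010101100110
shift left by 4 → 101011001100000 = 22112
(equivalently, 1382 × 2^4 = 1382 × 16)

22112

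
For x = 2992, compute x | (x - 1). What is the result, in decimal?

x = 101110110000 = 2992
x - 1 = 101110101111
OR    = 101110111111 = 3007
(x | (x - 1) sets all bits below the lowest set bit.)

3007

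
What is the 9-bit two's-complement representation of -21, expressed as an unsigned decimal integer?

491

21 in 9 bits: 000010101
Invert: 111101010
Add 1:  111101011 = 491
(Check: 2^9 - 21 = 512 - 21 = 491.)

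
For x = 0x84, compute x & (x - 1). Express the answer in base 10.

x = 10000100 = 132
x - 1 = 10000011
AND   = 10000000 = 128
(x & (x - 1) clears the lowest set bit of x.)

128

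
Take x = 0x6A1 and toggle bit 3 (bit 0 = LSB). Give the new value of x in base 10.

1705

x = 011010100001
bit 3 is currently 0; toggle it via x ^ (1 << 3) = x ^ 8
→ 011010101001 = 1705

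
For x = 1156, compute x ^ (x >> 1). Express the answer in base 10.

x = 10010000100 = 1156
x>>1 = 01001000010
XOR  = 11011000110 = 1734
(x ^ (x >> 1) gives the standard binary-reflected Gray code of x.)

1734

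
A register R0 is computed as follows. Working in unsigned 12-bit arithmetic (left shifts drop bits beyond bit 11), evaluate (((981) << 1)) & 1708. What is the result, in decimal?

1704

981 = 001111010101
→ << 1 (mod 2^12) → 011110101010 = 1962
1708 = 011010101100
→ & → 011010101000 = 1704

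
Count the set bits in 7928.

7928 = 1111011111000
Count the 1s: 1 + 1 + 1 + 1 + 1 + 1 + 1 + 1 + 1 = 9

9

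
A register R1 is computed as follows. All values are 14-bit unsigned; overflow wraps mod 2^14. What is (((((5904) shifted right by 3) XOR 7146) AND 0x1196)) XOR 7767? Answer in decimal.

3927

5904 = 01011100010000
→ shifted right by 3 → 00001011100010 = 738
7146 = 01101111101010
→ XOR → 01100100001000 = 6408
0x1196 = 01000110010110
→ AND → 01000100000000 = 4352
7767 = 01111001010111
→ XOR → 00111101010111 = 3927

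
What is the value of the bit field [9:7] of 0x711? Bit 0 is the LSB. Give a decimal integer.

6

v = 11100010001
Shift right by 7: 1110
Mask low 3 bits: 110 = 6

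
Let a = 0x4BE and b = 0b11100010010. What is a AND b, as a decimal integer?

1042

0x4BE = 10010111110
b = 11100010010
AND → 10000010010 = 1042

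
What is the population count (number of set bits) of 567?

567 = 1000110111
Count the 1s: 1 + 1 + 1 + 1 + 1 + 1 = 6

6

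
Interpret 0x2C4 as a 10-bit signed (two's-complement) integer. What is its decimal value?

-316

pattern = 1011000100 (MSB is 1 ⇒ negative)
Invert: 0100111011, add 1 → 0100111100 = 316, so the value is -316.
(Equivalently: 708 - 2^10 = 708 - 1024 = -316.)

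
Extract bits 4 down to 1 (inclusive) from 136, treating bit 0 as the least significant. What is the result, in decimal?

4

v = 10001000
Shift right by 1: 1000100
Mask low 4 bits: 0100 = 4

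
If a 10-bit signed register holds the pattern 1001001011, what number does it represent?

-437

pattern = 1001001011 (MSB is 1 ⇒ negative)
Invert: 0110110100, add 1 → 0110110101 = 437, so the value is -437.
(Equivalently: 587 - 2^10 = 587 - 1024 = -437.)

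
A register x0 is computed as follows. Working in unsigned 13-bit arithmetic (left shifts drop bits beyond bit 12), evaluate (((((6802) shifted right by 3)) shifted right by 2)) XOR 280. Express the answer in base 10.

6802 = 1101010010010
→ shifted right by 3 → 0001101010010 = 850
→ shifted right by 2 → 0000011010100 = 212
280 = 0000100011000
→ XOR → 0000111001100 = 460

460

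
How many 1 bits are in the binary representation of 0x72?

4

0x72 = 1110010
Count the 1s: 1 + 1 + 1 + 1 = 4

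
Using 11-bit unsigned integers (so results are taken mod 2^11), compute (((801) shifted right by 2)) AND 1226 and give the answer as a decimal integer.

801 = 01100100001
→ shifted right by 2 → 00011001000 = 200
1226 = 10011001010
→ AND → 00011001000 = 200

200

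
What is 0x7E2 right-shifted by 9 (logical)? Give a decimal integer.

0x7E2 = 11111100010
shift right by 9 → 00000000011 = 3
(equivalently, floor(2018 / 512))

3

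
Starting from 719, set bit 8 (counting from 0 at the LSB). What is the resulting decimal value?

975

x = 01011001111
bit 8 is currently 0; set it via x | (1 << 8) = x | 256
→ 01111001111 = 975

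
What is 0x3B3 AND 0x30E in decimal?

0x3B3 = 1110110011
0x30E = 1100001110
AND → 1100000010 = 770

770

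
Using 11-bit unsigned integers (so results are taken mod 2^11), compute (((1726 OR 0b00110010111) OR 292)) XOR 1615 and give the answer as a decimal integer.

1726 = 11010111110
0b00110010111 = 00110010111
→ OR → 11110111111 = 1983
292 = 00100100100
→ OR → 11110111111 = 1983
1615 = 11001001111
→ XOR → 00111110000 = 496

496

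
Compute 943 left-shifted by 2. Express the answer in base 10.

943 = 001110101111
shift left by 2 → 111010111100 = 3772
(equivalently, 943 × 2^2 = 943 × 4)

3772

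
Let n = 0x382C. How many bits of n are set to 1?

6

0x382C = 11100000101100
Count the 1s: 1 + 1 + 1 + 1 + 1 + 1 = 6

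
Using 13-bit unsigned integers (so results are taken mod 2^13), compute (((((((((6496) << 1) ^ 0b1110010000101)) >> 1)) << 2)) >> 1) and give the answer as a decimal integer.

3652

6496 = 1100101100000
→ << 1 (mod 2^13) → 1001011000000 = 4800
0b1110010000101 = 1110010000101
→ ^ → 0111001000101 = 3653
→ >> 1 → 0011100100010 = 1826
→ << 2 (mod 2^13) → 1110010001000 = 7304
→ >> 1 → 0111001000100 = 3652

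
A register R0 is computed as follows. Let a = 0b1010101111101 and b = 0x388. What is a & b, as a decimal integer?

a = 1010101111101
0x388 = 0001110001000
AND → 0000100001000 = 264

264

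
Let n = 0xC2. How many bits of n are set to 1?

0xC2 = 11000010
Count the 1s: 1 + 1 + 1 = 3

3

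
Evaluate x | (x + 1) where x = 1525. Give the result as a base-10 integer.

x = 10111110101 = 1525
x + 1 = 10111110110
OR    = 10111110111 = 1527
(x | (x + 1) sets the lowest cleared bit.)

1527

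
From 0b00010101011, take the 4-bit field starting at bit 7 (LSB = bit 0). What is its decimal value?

1

v = 00010101011
Shift right by 7: 0001
Mask low 4 bits: 0001 = 1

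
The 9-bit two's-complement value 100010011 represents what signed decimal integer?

pattern = 100010011 (MSB is 1 ⇒ negative)
Invert: 011101100, add 1 → 011101101 = 237, so the value is -237.
(Equivalently: 275 - 2^9 = 275 - 512 = -237.)

-237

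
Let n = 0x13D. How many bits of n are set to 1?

6

0x13D = 100111101
Count the 1s: 1 + 1 + 1 + 1 + 1 + 1 = 6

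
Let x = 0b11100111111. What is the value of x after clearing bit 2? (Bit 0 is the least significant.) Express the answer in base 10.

1851

x = 11100111111
bit 2 is currently 1; clear it via x & ~(1 << 2) = x & ~4
→ 11100111011 = 1851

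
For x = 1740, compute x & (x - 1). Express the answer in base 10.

1736

x = 11011001100 = 1740
x - 1 = 11011001011
AND   = 11011001000 = 1736
(x & (x - 1) clears the lowest set bit of x.)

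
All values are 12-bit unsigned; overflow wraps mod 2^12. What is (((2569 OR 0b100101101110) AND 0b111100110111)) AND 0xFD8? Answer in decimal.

2569 = 101000001001
0b100101101110 = 100101101110
→ OR → 101101101111 = 2927
0b111100110111 = 111100110111
→ AND → 101100100111 = 2855
0xFD8 = 111111011000
→ AND → 101100000000 = 2816

2816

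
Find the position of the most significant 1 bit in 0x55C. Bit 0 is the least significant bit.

10

0x55C = 10101011100
The topmost 1 is at position 10 (since 2^10 = 1024 ≤ 1372 < 2048).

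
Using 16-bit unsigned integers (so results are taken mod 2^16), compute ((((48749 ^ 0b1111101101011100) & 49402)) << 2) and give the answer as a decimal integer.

192

48749 = 1011111001101101
0b1111101101011100 = 1111101101011100
→ ^ → 0100010100110001 = 17713
49402 = 1100000011111010
→ & → 0100000000110000 = 16432
→ << 2 (mod 2^16) → 0000000011000000 = 192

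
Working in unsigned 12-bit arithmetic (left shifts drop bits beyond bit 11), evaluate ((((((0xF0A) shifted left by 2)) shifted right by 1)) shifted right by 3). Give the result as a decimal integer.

194

0xF0A = 111100001010
→ shifted left by 2 (mod 2^12) → 110000101000 = 3112
→ shifted right by 1 → 011000010100 = 1556
→ shifted right by 3 → 000011000010 = 194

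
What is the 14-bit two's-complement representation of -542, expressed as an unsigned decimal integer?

15842

542 in 14 bits: 00001000011110
Invert: 11110111100001
Add 1:  11110111100010 = 15842
(Check: 2^14 - 542 = 16384 - 542 = 15842.)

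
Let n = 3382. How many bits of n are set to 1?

3382 = 110100110110
Count the 1s: 1 + 1 + 1 + 1 + 1 + 1 + 1 = 7

7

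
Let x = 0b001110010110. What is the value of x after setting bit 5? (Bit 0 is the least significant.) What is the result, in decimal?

x = 001110010110
bit 5 is currently 0; set it via x | (1 << 5) = x | 32
→ 001110110110 = 950

950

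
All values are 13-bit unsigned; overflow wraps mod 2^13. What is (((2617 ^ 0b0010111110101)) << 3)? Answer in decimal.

2617 = 0101000111001
0b0010111110101 = 0010111110101
→ ^ → 0111111001100 = 4044
→ << 3 (mod 2^13) → 1111001100000 = 7776

7776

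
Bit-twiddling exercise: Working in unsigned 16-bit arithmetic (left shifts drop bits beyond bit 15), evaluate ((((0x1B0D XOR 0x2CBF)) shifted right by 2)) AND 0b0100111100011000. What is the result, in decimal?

3336

0x1B0D = 0001101100001101
0x2CBF = 0010110010111111
→ XOR → 0011011110110010 = 14258
→ shifted right by 2 → 0000110111101100 = 3564
0b0100111100011000 = 0100111100011000
→ AND → 0000110100001000 = 3336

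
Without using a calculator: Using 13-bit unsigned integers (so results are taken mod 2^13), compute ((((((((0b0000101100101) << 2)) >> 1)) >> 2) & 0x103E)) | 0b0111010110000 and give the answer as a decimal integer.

0b0000101100101 = 0000101100101
→ << 2 (mod 2^13) → 0010110010100 = 1428
→ >> 1 → 0001011001010 = 714
→ >> 2 → 0000010110010 = 178
0x103E = 1000000111110
→ & → 0000000110010 = 50
0b0111010110000 = 0111010110000
→ | → 0111010110010 = 3762

3762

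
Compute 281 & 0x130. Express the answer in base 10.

272

281 = 100011001
0x130 = 100110000
AND → 100010000 = 272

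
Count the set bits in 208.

3

208 = 11010000
Count the 1s: 1 + 1 + 1 = 3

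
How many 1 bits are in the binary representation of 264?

264 = 100001000
Count the 1s: 1 + 1 = 2

2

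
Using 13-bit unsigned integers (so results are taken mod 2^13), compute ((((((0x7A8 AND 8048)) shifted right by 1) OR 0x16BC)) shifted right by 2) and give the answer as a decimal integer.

1519

0x7A8 = 0011110101000
8048 = 1111101110000
→ AND → 0011100100000 = 1824
→ shifted right by 1 → 0001110010000 = 912
0x16BC = 1011010111100
→ OR → 1011110111100 = 6076
→ shifted right by 2 → 0010111101111 = 1519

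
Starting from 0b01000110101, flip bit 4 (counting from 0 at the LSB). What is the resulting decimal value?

549

x = 01000110101
bit 4 is currently 1; toggle it via x ^ (1 << 4) = x ^ 16
→ 01000100101 = 549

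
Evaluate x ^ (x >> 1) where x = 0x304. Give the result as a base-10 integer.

646

x = 1100000100 = 772
x>>1 = 0110000010
XOR  = 1010000110 = 646
(x ^ (x >> 1) gives the standard binary-reflected Gray code of x.)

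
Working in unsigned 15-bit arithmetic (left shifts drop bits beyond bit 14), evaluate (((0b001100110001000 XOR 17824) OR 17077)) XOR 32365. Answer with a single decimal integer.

0b001100110001000 = 001100110001000
17824 = 100010110100000
→ XOR → 101110000101000 = 23592
17077 = 100001010110101
→ OR → 101111010111101 = 24253
32365 = 111111001101101
→ XOR → 010000011010000 = 8400

8400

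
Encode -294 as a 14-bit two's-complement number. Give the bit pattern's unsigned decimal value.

16090

294 in 14 bits: 00000100100110
Invert: 11111011011001
Add 1:  11111011011010 = 16090
(Check: 2^14 - 294 = 16384 - 294 = 16090.)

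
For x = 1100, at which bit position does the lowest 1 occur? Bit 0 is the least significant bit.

1100 = 10001001100
Trailing zeros: 2, so the lowest set bit is bit 2 (value 4).

2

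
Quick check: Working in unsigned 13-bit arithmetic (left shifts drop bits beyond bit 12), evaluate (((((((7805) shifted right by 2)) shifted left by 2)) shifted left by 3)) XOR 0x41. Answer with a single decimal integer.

7805 = 1111001111101
→ shifted right by 2 → 0011110011111 = 1951
→ shifted left by 2 (mod 2^13) → 1111001111100 = 7804
→ shifted left by 3 (mod 2^13) → 1001111100000 = 5088
0x41 = 0000001000001
→ XOR → 1001110100001 = 5025

5025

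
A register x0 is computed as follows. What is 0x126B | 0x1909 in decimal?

7019

0x126B = 1001001101011
0x1909 = 1100100001001
 OR → 1101101101011 = 7019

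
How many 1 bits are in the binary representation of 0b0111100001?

5

n = 111100001
Count the 1s: 1 + 1 + 1 + 1 + 1 = 5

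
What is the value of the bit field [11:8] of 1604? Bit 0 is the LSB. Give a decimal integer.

v = 00011001000100
Shift right by 8: 000110
Mask low 4 bits: 0110 = 6

6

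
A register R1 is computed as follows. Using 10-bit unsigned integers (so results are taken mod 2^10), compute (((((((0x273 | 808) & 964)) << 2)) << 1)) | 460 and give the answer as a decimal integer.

0x273 = 1001110011
808 = 1100101000
→ | → 1101111011 = 891
964 = 1111000100
→ & → 1101000000 = 832
→ << 2 (mod 2^10) → 0100000000 = 256
→ << 1 (mod 2^10) → 1000000000 = 512
460 = 0111001100
→ | → 1111001100 = 972

972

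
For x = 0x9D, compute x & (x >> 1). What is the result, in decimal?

x = 10011101 = 157
x>>1 = 01001110
AND  = 00001100 = 12
(x & (x >> 1) has a 1 wherever x has two consecutive 1 bits.)

12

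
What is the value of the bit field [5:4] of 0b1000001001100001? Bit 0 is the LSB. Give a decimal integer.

v = 1000001001100001
Shift right by 4: 100000100110
Mask low 2 bits: 10 = 2

2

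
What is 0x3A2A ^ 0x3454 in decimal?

3710

0x3A2A = 11101000101010
0x3454 = 11010001010100
XOR → 00111001111110 = 3710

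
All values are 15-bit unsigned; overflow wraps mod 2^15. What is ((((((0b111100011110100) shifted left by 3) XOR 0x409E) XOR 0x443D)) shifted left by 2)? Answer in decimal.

3084

0b111100011110100 = 111100011110100
→ shifted left by 3 (mod 2^15) → 100011110100000 = 18336
0x409E = 100000010011110
→ XOR → 000011100111110 = 1854
0x443D = 100010000111101
→ XOR → 100001100000011 = 17155
→ shifted left by 2 (mod 2^15) → 000110000001100 = 3084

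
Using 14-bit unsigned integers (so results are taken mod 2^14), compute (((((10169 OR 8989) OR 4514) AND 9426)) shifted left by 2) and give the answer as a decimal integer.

4680

10169 = 10011110111001
8989 = 10001100011101
→ OR → 10011110111101 = 10173
4514 = 01000110100010
→ OR → 11011110111111 = 14271
9426 = 10010011010010
→ AND → 10010010010010 = 9362
→ shifted left by 2 (mod 2^14) → 01001001001000 = 4680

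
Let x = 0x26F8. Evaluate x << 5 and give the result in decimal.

319232

0x26F8 = 0000010011011111000
shift left by 5 → 1001101111100000000 = 319232
(equivalently, 9976 × 2^5 = 9976 × 32)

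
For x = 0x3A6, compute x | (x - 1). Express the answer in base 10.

935

x = 1110100110 = 934
x - 1 = 1110100101
OR    = 1110100111 = 935
(x | (x - 1) sets all bits below the lowest set bit.)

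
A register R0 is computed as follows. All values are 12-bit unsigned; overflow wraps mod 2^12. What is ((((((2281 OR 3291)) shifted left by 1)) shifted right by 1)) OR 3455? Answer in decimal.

2281 = 100011101001
3291 = 110011011011
→ OR → 110011111011 = 3323
→ shifted left by 1 (mod 2^12) → 100111110110 = 2550
→ shifted right by 1 → 010011111011 = 1275
3455 = 110101111111
→ OR → 110111111111 = 3583

3583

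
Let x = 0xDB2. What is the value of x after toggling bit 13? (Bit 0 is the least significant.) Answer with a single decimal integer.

x = 00110110110010
bit 13 is currently 0; toggle it via x ^ (1 << 13) = x ^ 8192
→ 10110110110010 = 11698

11698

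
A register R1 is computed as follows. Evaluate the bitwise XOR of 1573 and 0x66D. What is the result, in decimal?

72

1573 = 11000100101
0x66D = 11001101101
XOR → 00001001000 = 72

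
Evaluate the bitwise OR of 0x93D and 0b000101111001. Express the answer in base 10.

0x93D = 100100111101
b = 000101111001
 OR → 100101111101 = 2429

2429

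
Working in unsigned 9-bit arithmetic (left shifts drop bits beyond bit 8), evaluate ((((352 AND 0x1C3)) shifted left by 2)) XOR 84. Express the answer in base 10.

340

352 = 101100000
0x1C3 = 111000011
→ AND → 101000000 = 320
→ shifted left by 2 (mod 2^9) → 100000000 = 256
84 = 001010100
→ XOR → 101010100 = 340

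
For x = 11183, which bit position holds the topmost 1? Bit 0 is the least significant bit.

11183 = 10101110101111
The topmost 1 is at position 13 (since 2^13 = 8192 ≤ 11183 < 16384).

13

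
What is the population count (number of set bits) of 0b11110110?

6

n = 11110110
Count the 1s: 1 + 1 + 1 + 1 + 1 + 1 = 6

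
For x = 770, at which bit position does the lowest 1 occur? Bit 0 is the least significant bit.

770 = 1100000010
Trailing zeros: 1, so the lowest set bit is bit 1 (value 2).

1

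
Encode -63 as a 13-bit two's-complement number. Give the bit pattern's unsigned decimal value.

8129

63 in 13 bits: 0000000111111
Invert: 1111111000000
Add 1:  1111111000001 = 8129
(Check: 2^13 - 63 = 8192 - 63 = 8129.)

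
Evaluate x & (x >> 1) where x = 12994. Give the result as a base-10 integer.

x = 11001011000010 = 12994
x>>1 = 01100101100001
AND  = 01000001000000 = 4160
(x & (x >> 1) has a 1 wherever x has two consecutive 1 bits.)

4160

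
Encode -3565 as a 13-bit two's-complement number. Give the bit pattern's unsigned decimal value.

4627

3565 in 13 bits: 0110111101101
Invert: 1001000010010
Add 1:  1001000010011 = 4627
(Check: 2^13 - 3565 = 8192 - 3565 = 4627.)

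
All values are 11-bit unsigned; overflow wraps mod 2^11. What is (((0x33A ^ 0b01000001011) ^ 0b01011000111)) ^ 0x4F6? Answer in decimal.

0x33A = 01100111010
0b01000001011 = 01000001011
→ ^ → 00100110001 = 305
0b01011000111 = 01011000111
→ ^ → 01111110110 = 1014
0x4F6 = 10011110110
→ ^ → 11100000000 = 1792

1792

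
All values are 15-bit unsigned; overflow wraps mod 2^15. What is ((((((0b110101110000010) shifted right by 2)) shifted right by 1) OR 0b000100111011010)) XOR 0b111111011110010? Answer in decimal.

29448

0b110101110000010 = 110101110000010
→ shifted right by 2 → 001101011100000 = 6880
→ shifted right by 1 → 000110101110000 = 3440
0b000100111011010 = 000100111011010
→ OR → 000110111111010 = 3578
0b111111011110010 = 111111011110010
→ XOR → 111001100001000 = 29448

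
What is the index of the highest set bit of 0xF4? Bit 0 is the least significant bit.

7

0xF4 = 11110100
The topmost 1 is at position 7 (since 2^7 = 128 ≤ 244 < 256).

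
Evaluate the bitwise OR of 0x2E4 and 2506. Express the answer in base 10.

3054

0x2E4 = 001011100100
2506 = 100111001010
 OR → 101111101110 = 3054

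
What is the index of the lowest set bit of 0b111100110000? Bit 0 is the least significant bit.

0b111100110000 = 111100110000
Trailing zeros: 4, so the lowest set bit is bit 4 (value 16).

4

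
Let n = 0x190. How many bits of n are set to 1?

0x190 = 110010000
Count the 1s: 1 + 1 + 1 = 3

3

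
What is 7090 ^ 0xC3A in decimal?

6024

7090 = 1101110110010
0xC3A = 0110000111010
XOR → 1011110001000 = 6024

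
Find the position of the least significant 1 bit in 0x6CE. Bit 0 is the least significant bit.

1

0x6CE = 11011001110
Trailing zeros: 1, so the lowest set bit is bit 1 (value 2).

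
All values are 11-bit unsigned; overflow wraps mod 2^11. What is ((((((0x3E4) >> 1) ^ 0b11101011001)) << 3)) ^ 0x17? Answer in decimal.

1359

0x3E4 = 01111100100
→ >> 1 → 00111110010 = 498
0b11101011001 = 11101011001
→ ^ → 11010101011 = 1707
→ << 3 (mod 2^11) → 10101011000 = 1368
0x17 = 00000010111
→ ^ → 10101001111 = 1359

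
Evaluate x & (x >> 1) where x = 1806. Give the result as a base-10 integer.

774

x = 11100001110 = 1806
x>>1 = 01110000111
AND  = 01100000110 = 774
(x & (x >> 1) has a 1 wherever x has two consecutive 1 bits.)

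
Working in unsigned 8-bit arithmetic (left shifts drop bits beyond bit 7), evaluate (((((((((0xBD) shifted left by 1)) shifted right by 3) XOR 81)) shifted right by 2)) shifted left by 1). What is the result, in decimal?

0xBD = 10111101
→ shifted left by 1 (mod 2^8) → 01111010 = 122
→ shifted right by 3 → 00001111 = 15
81 = 01010001
→ XOR → 01011110 = 94
→ shifted right by 2 → 00010111 = 23
→ shifted left by 1 (mod 2^8) → 00101110 = 46

46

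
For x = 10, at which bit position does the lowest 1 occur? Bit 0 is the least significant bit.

10 = 1010
Trailing zeros: 1, so the lowest set bit is bit 1 (value 2).

1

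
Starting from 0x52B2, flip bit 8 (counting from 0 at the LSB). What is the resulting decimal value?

x = 101001010110010
bit 8 is currently 0; toggle it via x ^ (1 << 8) = x ^ 256
→ 101001110110010 = 21426

21426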